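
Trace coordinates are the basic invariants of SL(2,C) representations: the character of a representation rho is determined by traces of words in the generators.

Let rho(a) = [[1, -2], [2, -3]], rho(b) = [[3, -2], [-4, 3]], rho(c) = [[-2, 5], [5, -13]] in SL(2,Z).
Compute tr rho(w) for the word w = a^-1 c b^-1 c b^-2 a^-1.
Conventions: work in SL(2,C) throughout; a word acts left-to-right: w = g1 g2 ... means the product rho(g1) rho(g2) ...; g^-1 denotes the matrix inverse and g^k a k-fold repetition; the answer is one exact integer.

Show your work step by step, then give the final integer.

rho(a^-1) = [[-3, 2], [-2, 1]]
... * rho(c) = [[-2, 5], [5, -13]]  ->  [[16, -41], [9, -23]]
... * rho(b^-1) = [[3, 2], [4, 3]]  ->  [[-116, -91], [-65, -51]]
... * rho(c) = [[-2, 5], [5, -13]]  ->  [[-223, 603], [-125, 338]]
... * rho(b^-1) = [[3, 2], [4, 3]]  ->  [[1743, 1363], [977, 764]]
... * rho(b^-1) = [[3, 2], [4, 3]]  ->  [[10681, 7575], [5987, 4246]]
... * rho(a^-1) = [[-3, 2], [-2, 1]]  ->  [[-47193, 28937], [-26453, 16220]]
tr = -47193 + 16220 = -30973

-30973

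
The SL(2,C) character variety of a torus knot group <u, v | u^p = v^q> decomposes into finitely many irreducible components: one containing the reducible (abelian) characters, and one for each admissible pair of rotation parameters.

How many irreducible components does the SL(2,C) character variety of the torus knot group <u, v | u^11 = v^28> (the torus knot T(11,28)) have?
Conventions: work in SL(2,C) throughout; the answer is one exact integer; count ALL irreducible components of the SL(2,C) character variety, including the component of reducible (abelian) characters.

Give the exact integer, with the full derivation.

136

Gamma = < u, v | u^11 = v^28 > (torus knot T(11,28)); the central element u^11 = v^28 acts as +I or -I in any irreducible SL(2,C) representation.
So on each irreducible component the traces are pinned: tr(u) = 2*cos(pi*alpha/11) with 1 <= alpha <= 10, tr(v) = 2*cos(pi*beta/28) with 1 <= beta <= 27.
The two central values (-1)^alpha I and (-1)^beta I must be the same matrix, so alpha and beta share a parity.
Enumerate parity-matched pairs: 5*14 odd-odd plus 5*13 even-even gives 135.
That is 135 components of irreducible characters, and with the reducible (abelian) component the total is 136.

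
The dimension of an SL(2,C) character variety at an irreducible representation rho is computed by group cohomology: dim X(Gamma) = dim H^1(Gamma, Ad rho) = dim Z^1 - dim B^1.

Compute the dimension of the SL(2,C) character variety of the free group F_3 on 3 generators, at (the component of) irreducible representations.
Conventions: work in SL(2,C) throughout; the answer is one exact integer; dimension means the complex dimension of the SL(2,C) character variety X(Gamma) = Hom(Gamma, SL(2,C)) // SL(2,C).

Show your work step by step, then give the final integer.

Gamma = F_3 has 3 generators and no relators.
Z^1(Gamma, Ad rho) = (sl_2)^3: a cocycle is a free choice of one sl_2 vector per generator, so dim Z^1 = 3*3 = 9.
dim B^1 = 3: the coboundary map is injective because an irreducible image has centralizer 0 in sl_2.
dim H^1 = 9 - 3 = 6, which is dim X.

6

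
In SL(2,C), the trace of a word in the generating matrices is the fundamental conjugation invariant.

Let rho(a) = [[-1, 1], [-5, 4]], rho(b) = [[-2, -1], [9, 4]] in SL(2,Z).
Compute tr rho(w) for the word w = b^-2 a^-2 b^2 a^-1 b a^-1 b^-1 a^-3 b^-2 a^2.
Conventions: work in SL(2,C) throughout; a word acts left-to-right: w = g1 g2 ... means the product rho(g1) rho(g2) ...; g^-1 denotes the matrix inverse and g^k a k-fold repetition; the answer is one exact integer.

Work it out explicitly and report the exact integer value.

rho(b^-1) = [[4, 1], [-9, -2]]
... * rho(b^-1) = [[4, 1], [-9, -2]]  ->  [[7, 2], [-18, -5]]
... * rho(a^-1) = [[4, -1], [5, -1]]  ->  [[38, -9], [-97, 23]]
... * rho(a^-1) = [[4, -1], [5, -1]]  ->  [[107, -29], [-273, 74]]
... * rho(b) = [[-2, -1], [9, 4]]  ->  [[-475, -223], [1212, 569]]
... * rho(b) = [[-2, -1], [9, 4]]  ->  [[-1057, -417], [2697, 1064]]
... * rho(a^-1) = [[4, -1], [5, -1]]  ->  [[-6313, 1474], [16108, -3761]]
... * rho(b) = [[-2, -1], [9, 4]]  ->  [[25892, 12209], [-66065, -31152]]
... * rho(a^-1) = [[4, -1], [5, -1]]  ->  [[164613, -38101], [-420020, 97217]]
... * rho(b^-1) = [[4, 1], [-9, -2]]  ->  [[1001361, 240815], [-2555033, -614454]]
... * rho(a^-1) = [[4, -1], [5, -1]]  ->  [[5209519, -1242176], [-13292402, 3169487]]
... * rho(a^-1) = [[4, -1], [5, -1]]  ->  [[14627196, -3967343], [-37322173, 10122915]]
... * rho(a^-1) = [[4, -1], [5, -1]]  ->  [[38672069, -10659853], [-98674117, 27199258]]
... * rho(b^-1) = [[4, 1], [-9, -2]]  ->  [[250626953, 59991775], [-639489790, -153072633]]
... * rho(b^-1) = [[4, 1], [-9, -2]]  ->  [[462581837, 130643403], [-1180305463, -333344524]]
... * rho(a) = [[-1, 1], [-5, 4]]  ->  [[-1115798852, 985155449], [2847028083, -2513683559]]
... * rho(a) = [[-1, 1], [-5, 4]]  ->  [[-3809978393, 2824822944], [9721389712, -7207706153]]
tr = -3809978393 + -7207706153 = -11017684546

-11017684546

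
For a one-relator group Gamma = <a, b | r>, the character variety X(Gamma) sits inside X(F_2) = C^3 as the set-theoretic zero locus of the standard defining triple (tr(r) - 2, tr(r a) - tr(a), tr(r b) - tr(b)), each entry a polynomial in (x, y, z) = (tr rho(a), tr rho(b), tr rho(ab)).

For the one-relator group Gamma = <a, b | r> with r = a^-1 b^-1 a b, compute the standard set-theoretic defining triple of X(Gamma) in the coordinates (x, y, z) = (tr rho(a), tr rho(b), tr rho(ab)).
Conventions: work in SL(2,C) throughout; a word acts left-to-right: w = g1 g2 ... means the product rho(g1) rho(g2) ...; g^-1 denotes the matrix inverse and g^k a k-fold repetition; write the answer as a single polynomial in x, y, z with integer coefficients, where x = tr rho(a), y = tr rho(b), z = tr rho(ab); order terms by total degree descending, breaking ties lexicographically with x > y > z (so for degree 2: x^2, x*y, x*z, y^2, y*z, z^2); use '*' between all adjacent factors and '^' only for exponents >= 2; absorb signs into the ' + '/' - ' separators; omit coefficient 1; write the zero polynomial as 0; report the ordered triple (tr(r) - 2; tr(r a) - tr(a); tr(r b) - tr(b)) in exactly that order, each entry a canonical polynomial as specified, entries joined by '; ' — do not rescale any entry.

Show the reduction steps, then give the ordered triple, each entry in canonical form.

so trace(b a b) = trace(b) trace(a b) - trace(a)  (reduce the b square) = y*z - x
so trace(b a b a) = trace(a b) trace(a b) - trace(1)  (split on a) = z^2 - 2
trace(a b a^-1 b) = trace(b a b) trace(a) - trace(b a b a)  (eliminate a^-1) = x*y*z - x^2 - z^2 + 2
reduce: trace(a^-1 b^-1 a b) = trace(a b a^-1) trace(b) - trace(a b a^-1 b)  (eliminate b^-1) = -x*y*z + x^2 + y^2 + z^2 - 2
reduce: trace(b^2) = trace(b) trace(b) - trace(1) = y^2 - 2
reduce: trace(b a b^2) = trace(b) trace(b a b) - trace(b a) = y^2*z - x*y - z
trace(a b a) = trace(a) trace(b a) - trace(b) = x*z - y
trace(b a b^2 a) = trace(b) trace(a b a b) - trace(a b a) = y*z^2 - x*z - y
so trace(a b^2 a^-1 b) = trace(b a b^2) trace(a) - trace(b a b^2 a) = x*y^2*z - x^2*y - y*z^2 + y
trace(a^-1 b^-1 a b^2) = trace(a b^2 a^-1) trace(b) - trace(a b^2 a^-1 b) = -x*y^2*z + x^2*y + y^3 + y*z^2 - 3*y
assemble the triple (trace(r) - 2; trace(r a) - x; trace(r b) - y)

-x*y*z + x^2 + y^2 + z^2 - 4; 0; -x*y^2*z + x^2*y + y^3 + y*z^2 - 4*y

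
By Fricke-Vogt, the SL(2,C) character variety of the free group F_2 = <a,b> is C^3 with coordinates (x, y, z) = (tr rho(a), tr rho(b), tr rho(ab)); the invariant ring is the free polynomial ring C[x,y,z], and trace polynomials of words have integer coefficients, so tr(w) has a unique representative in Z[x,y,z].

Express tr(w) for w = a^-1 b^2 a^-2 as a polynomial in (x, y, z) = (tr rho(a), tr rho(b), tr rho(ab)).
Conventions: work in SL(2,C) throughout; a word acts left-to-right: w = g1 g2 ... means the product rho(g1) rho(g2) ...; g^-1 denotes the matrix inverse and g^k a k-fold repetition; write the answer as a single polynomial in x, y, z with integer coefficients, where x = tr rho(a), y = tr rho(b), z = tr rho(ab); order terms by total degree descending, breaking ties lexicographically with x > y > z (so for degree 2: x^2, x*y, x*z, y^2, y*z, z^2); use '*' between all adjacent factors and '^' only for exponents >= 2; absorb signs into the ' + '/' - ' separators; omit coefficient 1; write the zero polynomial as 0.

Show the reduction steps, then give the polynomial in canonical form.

use: tr(b^2) = tr(b)*tr(b) - tr(1)  (reduce the b square) = y^2 - 2
apply: tr(b^2 a) = tr(b)*tr(a b) - tr(a)  (reduce the b square) = y*z - x
use: tr(b^2 a^-1) = tr(b^2)*tr(a) - tr(b^2 a)  (eliminate a^-1) = x*y^2 - y*z - x
tr(b^2 a^-2) = tr(b^2 a^-1)*tr(a) - tr(b^2)  (eliminate a^-1) = x^2*y^2 - x*y*z - x^2 - y^2 + 2
use: tr(a^-1 b^2 a^-2) = tr(b^2 a^-2)*tr(a) - tr(b^2 a^-1)  (eliminate a^-1) = x^3*y^2 - x^2*y*z - x^3 - 2*x*y^2 + y*z + 3*x

x^3*y^2 - x^2*y*z - x^3 - 2*x*y^2 + y*z + 3*x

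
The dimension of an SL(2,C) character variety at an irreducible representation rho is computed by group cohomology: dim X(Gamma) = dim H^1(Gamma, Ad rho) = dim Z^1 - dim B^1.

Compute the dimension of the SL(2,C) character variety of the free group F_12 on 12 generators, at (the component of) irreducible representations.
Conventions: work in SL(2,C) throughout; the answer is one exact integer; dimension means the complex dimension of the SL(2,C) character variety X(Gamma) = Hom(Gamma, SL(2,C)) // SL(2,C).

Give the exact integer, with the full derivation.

33

Here Gamma is free of rank 12 — no relator constrains a cocycle.
A cocycle picks one sl_2 vector per generator freely, giving dim Z^1 = 3*12 = 36.
dim B^1 = 3: the coboundary map is injective because an irreducible image has centralizer 0 in sl_2.
Therefore dim X = 36 - 3 = 33.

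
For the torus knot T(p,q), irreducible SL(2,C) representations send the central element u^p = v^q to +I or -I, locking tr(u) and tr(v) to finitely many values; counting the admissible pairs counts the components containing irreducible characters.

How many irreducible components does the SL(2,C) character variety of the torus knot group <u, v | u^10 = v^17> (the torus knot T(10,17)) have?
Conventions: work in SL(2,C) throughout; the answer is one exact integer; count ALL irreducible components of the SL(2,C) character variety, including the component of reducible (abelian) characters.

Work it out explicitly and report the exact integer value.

73

In the torus knot group T(10,17), u^10 = v^17 is central, so an irreducible representation sends it to +I or -I (Schur).
So on each irreducible component the traces are pinned: tr(u) = 2*cos(pi*alpha/10) with 1 <= alpha <= 9, tr(v) = 2*cos(pi*beta/17) with 1 <= beta <= 16.
Consistency of u^10 = (-1)^alpha I with v^17 = (-1)^beta I forces alpha = beta (mod 2).
count pairs: odd alpha (5 choices) x odd beta (8), plus even alpha (4) x even beta (8): 5*8 + 4*8 = 72.
That is 72 components of irreducible characters, and with the reducible (abelian) component the total is 73.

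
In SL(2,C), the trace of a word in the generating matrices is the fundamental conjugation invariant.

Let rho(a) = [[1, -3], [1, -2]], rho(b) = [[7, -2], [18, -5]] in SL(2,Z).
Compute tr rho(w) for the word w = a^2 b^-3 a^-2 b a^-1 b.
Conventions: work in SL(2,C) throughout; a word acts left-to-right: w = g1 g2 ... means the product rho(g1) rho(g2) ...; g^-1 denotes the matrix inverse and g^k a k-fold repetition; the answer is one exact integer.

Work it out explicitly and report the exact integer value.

160245

rho(a) = [[1, -3], [1, -2]]
... * rho(a) = [[1, -3], [1, -2]]  ->  [[-2, 3], [-1, 1]]
... * rho(b^-1) = [[-5, 2], [-18, 7]]  ->  [[-44, 17], [-13, 5]]
... * rho(b^-1) = [[-5, 2], [-18, 7]]  ->  [[-86, 31], [-25, 9]]
... * rho(b^-1) = [[-5, 2], [-18, 7]]  ->  [[-128, 45], [-37, 13]]
... * rho(a^-1) = [[-2, 3], [-1, 1]]  ->  [[211, -339], [61, -98]]
... * rho(a^-1) = [[-2, 3], [-1, 1]]  ->  [[-83, 294], [-24, 85]]
... * rho(b) = [[7, -2], [18, -5]]  ->  [[4711, -1304], [1362, -377]]
... * rho(a^-1) = [[-2, 3], [-1, 1]]  ->  [[-8118, 12829], [-2347, 3709]]
... * rho(b) = [[7, -2], [18, -5]]  ->  [[174096, -47909], [50333, -13851]]
tr = 174096 + -13851 = 160245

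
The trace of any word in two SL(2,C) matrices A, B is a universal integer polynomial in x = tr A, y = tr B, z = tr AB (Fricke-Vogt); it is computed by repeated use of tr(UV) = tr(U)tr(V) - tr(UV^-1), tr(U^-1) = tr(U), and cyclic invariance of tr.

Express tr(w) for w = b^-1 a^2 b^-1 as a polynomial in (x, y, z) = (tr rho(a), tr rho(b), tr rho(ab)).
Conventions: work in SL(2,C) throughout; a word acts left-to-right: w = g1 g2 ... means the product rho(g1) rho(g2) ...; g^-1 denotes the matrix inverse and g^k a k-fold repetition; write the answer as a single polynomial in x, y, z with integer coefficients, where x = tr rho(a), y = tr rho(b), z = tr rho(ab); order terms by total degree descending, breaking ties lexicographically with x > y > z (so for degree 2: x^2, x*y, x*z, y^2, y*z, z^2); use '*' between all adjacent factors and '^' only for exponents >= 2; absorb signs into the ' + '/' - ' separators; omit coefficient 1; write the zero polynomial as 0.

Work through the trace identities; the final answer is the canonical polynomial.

so tr(a^2) = tr(a) * tr(a) - tr(1)   [square of a] = x^2 - 2
tr(a^2 b) = tr(a) * tr(b a) - tr(b)   [square of a] = x*z - y
tr(b^-1 a^2) = tr(a^2) * tr(b) - tr(a^2 b)   [inverse elimination on b] = x^2*y - x*z - y
so tr(b^-1 a^2 b^-1) = tr(b^-1 a^2) * tr(b) - tr(b^-1 a^2 b)   [inverse elimination on b] = x^2*y^2 - x*y*z - x^2 - y^2 + 2

x^2*y^2 - x*y*z - x^2 - y^2 + 2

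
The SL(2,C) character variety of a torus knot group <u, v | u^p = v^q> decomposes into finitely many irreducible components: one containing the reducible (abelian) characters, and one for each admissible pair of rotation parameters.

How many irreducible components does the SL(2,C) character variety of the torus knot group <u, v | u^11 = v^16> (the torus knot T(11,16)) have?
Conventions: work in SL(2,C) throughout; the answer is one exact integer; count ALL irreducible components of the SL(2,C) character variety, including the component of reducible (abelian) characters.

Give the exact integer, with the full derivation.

Gamma = < u, v | u^11 = v^16 > (torus knot T(11,16)); the central element u^11 = v^16 acts as +I or -I in any irreducible SL(2,C) representation.
So on each irreducible component the traces are pinned: tr(u) = 2*cos(pi*alpha/11) with 1 <= alpha <= 10, tr(v) = 2*cos(pi*beta/16) with 1 <= beta <= 15.
The two central values (-1)^alpha I and (-1)^beta I must be the same matrix, so alpha and beta share a parity.
Enumerate parity-matched pairs: 5*8 odd-odd plus 5*7 even-even gives 75.
Total: 75 irreducible-character components + 1 reducible (abelian) component = 76.

76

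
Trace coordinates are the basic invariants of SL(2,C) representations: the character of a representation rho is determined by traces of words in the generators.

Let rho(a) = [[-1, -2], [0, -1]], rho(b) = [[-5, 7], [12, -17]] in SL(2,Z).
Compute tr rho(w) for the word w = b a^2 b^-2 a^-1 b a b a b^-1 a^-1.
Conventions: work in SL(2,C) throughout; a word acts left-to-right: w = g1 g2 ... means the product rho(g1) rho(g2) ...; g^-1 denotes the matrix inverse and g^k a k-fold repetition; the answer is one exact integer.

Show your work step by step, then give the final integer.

-29299966

rho(b) = [[-5, 7], [12, -17]]
... * rho(a) = [[-1, -2], [0, -1]]  ->  [[5, 3], [-12, -7]]
... * rho(a) = [[-1, -2], [0, -1]]  ->  [[-5, -13], [12, 31]]
... * rho(b^-1) = [[-17, -7], [-12, -5]]  ->  [[241, 100], [-576, -239]]
... * rho(b^-1) = [[-17, -7], [-12, -5]]  ->  [[-5297, -2187], [12660, 5227]]
... * rho(a^-1) = [[-1, 2], [0, -1]]  ->  [[5297, -8407], [-12660, 20093]]
... * rho(b) = [[-5, 7], [12, -17]]  ->  [[-127369, 179998], [304416, -430201]]
... * rho(a) = [[-1, -2], [0, -1]]  ->  [[127369, 74740], [-304416, -178631]]
... * rho(b) = [[-5, 7], [12, -17]]  ->  [[260035, -378997], [-621492, 905815]]
... * rho(a) = [[-1, -2], [0, -1]]  ->  [[-260035, -141073], [621492, 337169]]
... * rho(b^-1) = [[-17, -7], [-12, -5]]  ->  [[6113471, 2525610], [-14611392, -6036289]]
... * rho(a^-1) = [[-1, 2], [0, -1]]  ->  [[-6113471, 9701332], [14611392, -23186495]]
tr = -6113471 + -23186495 = -29299966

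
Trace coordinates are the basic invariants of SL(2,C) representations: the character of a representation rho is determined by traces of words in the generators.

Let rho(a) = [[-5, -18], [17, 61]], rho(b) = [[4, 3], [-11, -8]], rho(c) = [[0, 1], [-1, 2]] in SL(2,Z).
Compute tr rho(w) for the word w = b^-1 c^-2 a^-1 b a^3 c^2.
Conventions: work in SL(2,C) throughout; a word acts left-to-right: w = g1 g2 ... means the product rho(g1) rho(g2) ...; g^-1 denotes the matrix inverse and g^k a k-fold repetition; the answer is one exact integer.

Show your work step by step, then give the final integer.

rho(b^-1) = [[-8, -3], [11, 4]]
... * rho(c^-1) = [[2, -1], [1, 0]]  ->  [[-19, 8], [26, -11]]
... * rho(c^-1) = [[2, -1], [1, 0]]  ->  [[-30, 19], [41, -26]]
... * rho(a^-1) = [[61, 18], [-17, -5]]  ->  [[-2153, -635], [2943, 868]]
... * rho(b) = [[4, 3], [-11, -8]]  ->  [[-1627, -1379], [2224, 1885]]
... * rho(a) = [[-5, -18], [17, 61]]  ->  [[-15308, -54833], [20925, 74953]]
... * rho(a) = [[-5, -18], [17, 61]]  ->  [[-855621, -3069269], [1169576, 4195483]]
... * rho(a) = [[-5, -18], [17, 61]]  ->  [[-47899468, -171824231], [65475331, 234872095]]
... * rho(c) = [[0, 1], [-1, 2]]  ->  [[171824231, -391547930], [-234872095, 535219521]]
... * rho(c) = [[0, 1], [-1, 2]]  ->  [[391547930, -611271629], [-535219521, 835566947]]
tr = 391547930 + 835566947 = 1227114877

1227114877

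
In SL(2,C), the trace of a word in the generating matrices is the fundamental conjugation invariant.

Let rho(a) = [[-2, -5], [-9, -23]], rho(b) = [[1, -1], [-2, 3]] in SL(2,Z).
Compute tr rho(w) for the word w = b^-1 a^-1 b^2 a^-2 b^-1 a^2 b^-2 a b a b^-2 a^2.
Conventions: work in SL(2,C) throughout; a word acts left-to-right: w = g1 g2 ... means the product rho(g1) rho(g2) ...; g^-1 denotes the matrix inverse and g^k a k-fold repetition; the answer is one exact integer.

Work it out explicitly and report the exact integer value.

rho(b^-1) = [[3, 1], [2, 1]]
... * rho(a^-1) = [[-23, 5], [9, -2]]  ->  [[-60, 13], [-37, 8]]
... * rho(b) = [[1, -1], [-2, 3]]  ->  [[-86, 99], [-53, 61]]
... * rho(b) = [[1, -1], [-2, 3]]  ->  [[-284, 383], [-175, 236]]
... * rho(a^-1) = [[-23, 5], [9, -2]]  ->  [[9979, -2186], [6149, -1347]]
... * rho(a^-1) = [[-23, 5], [9, -2]]  ->  [[-249191, 54267], [-153550, 33439]]
... * rho(b^-1) = [[3, 1], [2, 1]]  ->  [[-639039, -194924], [-393772, -120111]]
... * rho(a) = [[-2, -5], [-9, -23]]  ->  [[3032394, 7678447], [1868543, 4731413]]
... * rho(a) = [[-2, -5], [-9, -23]]  ->  [[-75170811, -191766251], [-46319803, -118165214]]
... * rho(b^-1) = [[3, 1], [2, 1]]  ->  [[-609044935, -266937062], [-375289837, -164485017]]
... * rho(b^-1) = [[3, 1], [2, 1]]  ->  [[-2361008929, -875981997], [-1454839545, -539774854]]
... * rho(a) = [[-2, -5], [-9, -23]]  ->  [[12605855831, 31952630576], [7767652776, 19689019367]]
... * rho(b) = [[1, -1], [-2, 3]]  ->  [[-51299405321, 83252035897], [-31610385958, 51299405325]]
... * rho(a) = [[-2, -5], [-9, -23]]  ->  [[-646669512431, -1658299799026], [-398473876009, -1021834392685]]
... * rho(b^-1) = [[3, 1], [2, 1]]  ->  [[-5256608135345, -2304969311457], [-3239090413397, -1420308268694]]
... * rho(b^-1) = [[3, 1], [2, 1]]  ->  [[-20379763028949, -7561577446802], [-12557887777579, -4659398682091]]
... * rho(a) = [[-2, -5], [-9, -23]]  ->  [[108813723079116, 275815096421191], [67050363693977, 169955608575988]]
... * rho(a) = [[-2, -5], [-9, -23]]  ->  [[-2699963313948951, -6887815833082973], [-1663701204571846, -4244230815717609]]
tr = -2699963313948951 + -4244230815717609 = -6944194129666560

-6944194129666560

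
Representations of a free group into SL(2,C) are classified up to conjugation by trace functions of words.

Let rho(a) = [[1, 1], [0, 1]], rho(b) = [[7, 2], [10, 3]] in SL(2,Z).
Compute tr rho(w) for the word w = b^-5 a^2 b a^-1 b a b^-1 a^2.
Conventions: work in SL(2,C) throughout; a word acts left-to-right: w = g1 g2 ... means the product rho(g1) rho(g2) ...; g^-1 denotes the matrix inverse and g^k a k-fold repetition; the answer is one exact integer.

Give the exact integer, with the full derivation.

-2939898

rho(b^-1) = [[3, -2], [-10, 7]]
... * rho(b^-1) = [[3, -2], [-10, 7]]  ->  [[29, -20], [-100, 69]]
... * rho(b^-1) = [[3, -2], [-10, 7]]  ->  [[287, -198], [-990, 683]]
... * rho(b^-1) = [[3, -2], [-10, 7]]  ->  [[2841, -1960], [-9800, 6761]]
... * rho(b^-1) = [[3, -2], [-10, 7]]  ->  [[28123, -19402], [-97010, 66927]]
... * rho(a) = [[1, 1], [0, 1]]  ->  [[28123, 8721], [-97010, -30083]]
... * rho(a) = [[1, 1], [0, 1]]  ->  [[28123, 36844], [-97010, -127093]]
... * rho(b) = [[7, 2], [10, 3]]  ->  [[565301, 166778], [-1950000, -575299]]
... * rho(a^-1) = [[1, -1], [0, 1]]  ->  [[565301, -398523], [-1950000, 1374701]]
... * rho(b) = [[7, 2], [10, 3]]  ->  [[-28123, -64967], [97010, 224103]]
... * rho(a) = [[1, 1], [0, 1]]  ->  [[-28123, -93090], [97010, 321113]]
... * rho(b^-1) = [[3, -2], [-10, 7]]  ->  [[846531, -595384], [-2920100, 2053771]]
... * rho(a) = [[1, 1], [0, 1]]  ->  [[846531, 251147], [-2920100, -866329]]
... * rho(a) = [[1, 1], [0, 1]]  ->  [[846531, 1097678], [-2920100, -3786429]]
tr = 846531 + -3786429 = -2939898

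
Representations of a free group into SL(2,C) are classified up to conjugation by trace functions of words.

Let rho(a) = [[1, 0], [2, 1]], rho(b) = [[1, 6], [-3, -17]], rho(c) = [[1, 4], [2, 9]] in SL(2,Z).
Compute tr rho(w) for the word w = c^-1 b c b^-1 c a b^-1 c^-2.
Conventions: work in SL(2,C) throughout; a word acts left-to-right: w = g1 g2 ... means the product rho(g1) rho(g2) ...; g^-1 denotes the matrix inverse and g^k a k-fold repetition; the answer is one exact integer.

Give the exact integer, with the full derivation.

23836244

rho(c^-1) = [[9, -4], [-2, 1]]
... * rho(b) = [[1, 6], [-3, -17]]  ->  [[21, 122], [-5, -29]]
... * rho(c) = [[1, 4], [2, 9]]  ->  [[265, 1182], [-63, -281]]
... * rho(b^-1) = [[-17, -6], [3, 1]]  ->  [[-959, -408], [228, 97]]
... * rho(c) = [[1, 4], [2, 9]]  ->  [[-1775, -7508], [422, 1785]]
... * rho(a) = [[1, 0], [2, 1]]  ->  [[-16791, -7508], [3992, 1785]]
... * rho(b^-1) = [[-17, -6], [3, 1]]  ->  [[262923, 93238], [-62509, -22167]]
... * rho(c^-1) = [[9, -4], [-2, 1]]  ->  [[2179831, -958454], [-518247, 227869]]
... * rho(c^-1) = [[9, -4], [-2, 1]]  ->  [[21535387, -9677778], [-5119961, 2300857]]
tr = 21535387 + 2300857 = 23836244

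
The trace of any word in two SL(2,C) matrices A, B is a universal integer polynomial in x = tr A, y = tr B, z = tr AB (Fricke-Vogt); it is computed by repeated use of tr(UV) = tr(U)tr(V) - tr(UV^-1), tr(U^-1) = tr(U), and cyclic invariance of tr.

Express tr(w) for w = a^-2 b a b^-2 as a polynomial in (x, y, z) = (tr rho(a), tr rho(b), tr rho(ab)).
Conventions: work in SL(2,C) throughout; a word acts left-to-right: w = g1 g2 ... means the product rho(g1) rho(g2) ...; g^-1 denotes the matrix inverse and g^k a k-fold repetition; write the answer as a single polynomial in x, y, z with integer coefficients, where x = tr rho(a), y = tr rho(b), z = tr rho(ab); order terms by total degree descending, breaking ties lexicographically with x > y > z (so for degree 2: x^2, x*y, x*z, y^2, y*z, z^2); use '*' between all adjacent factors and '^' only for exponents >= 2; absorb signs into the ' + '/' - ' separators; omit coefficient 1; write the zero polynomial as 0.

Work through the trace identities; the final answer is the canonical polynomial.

-x^2*y^2*z + x^3*y + x*y^3 + x*y*z^2 - 4*x*y + z

next, tr(a b a) = tr(a)*tr(b a) - tr(b)  (reduce the a square) = x*z - y
and tr(a b a b) = tr(a b)*tr(a b) - tr(1)  (split on a) = z^2 - 2
tr(b a b^-1 a) = tr(a b a)*tr(b) - tr(a b a b)  (eliminate b^-1) = x*y*z - y^2 - z^2 + 2
tr(a^-1 b a b^-1) = tr(b a b^-1)*tr(a) - tr(b a b^-1 a)  (eliminate a^-1) = -x*y*z + x^2 + y^2 + z^2 - 2
next, tr(a^-1 b a b^-2) = tr(a^-1 b a b^-1)*tr(b) - tr(a^-1 b a)  (eliminate b^-1) = -x*y^2*z + x^2*y + y^3 + y*z^2 - 3*y
and tr(a b^-1) = tr(a)*tr(b) - tr(a b)  (eliminate b^-1) = x*y - z
tr(a^-2 b a b^-2) = tr(a^-1 b a b^-2)*tr(a) - tr(a^-1 b a b^-2 a)  (eliminate a^-1) = -x^2*y^2*z + x^3*y + x*y^3 + x*y*z^2 - 4*x*y + z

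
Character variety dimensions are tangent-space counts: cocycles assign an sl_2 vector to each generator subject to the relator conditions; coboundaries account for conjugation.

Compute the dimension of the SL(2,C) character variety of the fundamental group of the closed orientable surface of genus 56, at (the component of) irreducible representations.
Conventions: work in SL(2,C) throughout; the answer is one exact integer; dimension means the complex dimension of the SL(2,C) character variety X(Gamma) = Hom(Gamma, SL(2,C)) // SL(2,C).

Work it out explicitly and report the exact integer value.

330

pi_1 of the closed genus-56 surface has 112 generators bound by the single product-of-commutators relator.
Before the relator condition, cocycle space has dim 3*112 = 336.
H^2 = coker(d_2) is dual to H^0 = 0 at irreducible rho (Poincare duality), so d_2 is onto: dim Z^1 = 333.
dim B^1 = 3 (coboundaries, injective at irreducible rho).
dim H^1 = 333 - 3 = 330 = dim X.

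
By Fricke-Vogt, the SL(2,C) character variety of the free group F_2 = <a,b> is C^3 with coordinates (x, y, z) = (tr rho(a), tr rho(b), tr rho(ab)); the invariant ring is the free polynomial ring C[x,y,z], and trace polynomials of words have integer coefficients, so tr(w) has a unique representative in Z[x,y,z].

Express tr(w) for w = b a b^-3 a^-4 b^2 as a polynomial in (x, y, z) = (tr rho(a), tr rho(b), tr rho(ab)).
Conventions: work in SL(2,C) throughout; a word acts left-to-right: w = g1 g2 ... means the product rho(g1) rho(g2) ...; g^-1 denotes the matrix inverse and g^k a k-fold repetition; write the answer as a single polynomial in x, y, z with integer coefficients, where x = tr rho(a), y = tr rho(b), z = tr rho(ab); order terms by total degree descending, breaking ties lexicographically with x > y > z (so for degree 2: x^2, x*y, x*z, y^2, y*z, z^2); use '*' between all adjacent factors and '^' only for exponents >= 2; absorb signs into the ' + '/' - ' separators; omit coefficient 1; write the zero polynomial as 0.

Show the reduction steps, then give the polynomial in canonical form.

-x^4*y^5*z + x^5*y^4 + x^3*y^6 + x^3*y^4*z^2 + 2*x^4*y^3*z + 2*x^2*y^5*z - 2*x^5*y^2 - 8*x^3*y^4 - 2*x^3*y^2*z^2 - 2*x*y^6 - 2*x*y^4*z^2 - x^4*y*z - 4*x^2*y^3*z + x^5 + 13*x^3*y^2 + x^3*z^2 + 12*x*y^4 + 4*x*y^2*z^2 + 2*x^2*y*z - 5*x^3 - 18*x*y^2 - 2*x*z^2 + 5*x

trace(b^2 a) = trace(b) trace(a b) - trace(a)  (reduce the b square) = y*z - x
trace(b^2) = trace(b) trace(b) - trace(1)  (reduce the b square) = y^2 - 2
trace(a^2 b^2) = trace(a) trace(b^2 a) - trace(b^2)  (reduce the a square) = x*y*z - x^2 - y^2 + 2
trace(a^2 b) = trace(a) trace(b a) - trace(b)  (reduce the a square) = x*z - y
trace(a b^3 a) = trace(b) trace(a^2 b^2) - trace(a^2 b)  (reduce the b square) = x*y^2*z - x^2*y - y^3 - x*z + 3*y
trace(a b a b) = trace(a b) trace(a b) - trace(1)  (split on a) = z^2 - 2
trace(b a b a b) = trace(b) trace(a b a b) - trace(a b a)  (reduce the b square) = y*z^2 - x*z - y
trace(a b^3 a b) = trace(b) trace(b a b a b) - trace(b a b a)  (reduce the b square) = y^2*z^2 - x*y*z - y^2 - z^2 + 2
trace(b^3 a b^-1 a) = trace(a b^3 a) trace(b) - trace(a b^3 a b)  (eliminate b^-1) = x*y^3*z - x^2*y^2 - y^4 - y^2*z^2 + 4*y^2 + z^2 - 2
trace(a^-1 b^3 a b^-1) = trace(b^3 a b^-1) trace(a) - trace(b^3 a b^-1 a)  (eliminate a^-1) = -x*y^3*z + x^2*y^2 + y^4 + y^2*z^2 + x*y*z - x^2 - 4*y^2 - z^2 + 2
trace(a^-2 b^3 a b^-1) = trace(a^-1 b^3 a b^-1) trace(a) - trace(a^-1 b^3 a b^-1 a)  (eliminate a^-1) = -x^2*y^3*z + x^3*y^2 + x*y^4 + x*y^2*z^2 + x^2*y*z - x^3 - 4*x*y^2 - x*z^2 - y*z + 3*x
trace(b^3) = trace(b) trace(b^2) - trace(b)  (reduce the b square) = y^3 - 3*y
trace(b^3 a) = trace(b) trace(a b^2) - trace(a b)  (reduce the b square) = y^2*z - x*y - z
trace(a^-1 b^3) = trace(b^3) trace(a) - trace(b^3 a)  (eliminate a^-1) = x*y^3 - y^2*z - 2*x*y + z
trace(b^-2 a^-2 b^3 a) = trace(a^-2 b^3 a b^-1) trace(b) - trace(a^-2 b^3 a)  (eliminate b^-1) = -x^2*y^4*z + x^3*y^3 + x*y^5 + x*y^3*z^2 + x^2*y^2*z - x^3*y - 5*x*y^3 - x*y*z^2 + 5*x*y - z
trace(b^3 a b^-3 a^-2) = trace(b^-2 a^-2 b^3 a) trace(b) - trace(b^-2 a^-2 b^3 a b)  (eliminate b^-1) = -x^2*y^5*z + x^3*y^4 + x*y^6 + x*y^4*z^2 + 2*x^2*y^3*z - 2*x^3*y^2 - 6*x*y^4 - 2*x*y^2*z^2 - x^2*y*z + x^3 + 9*x*y^2 + x*z^2 - 3*x
trace(b^-2 a^-1 b^3 a) = trace(a^-1 b^3 a b^-1) trace(b) - trace(a^-1 b^3 a)  (eliminate b^-1) = -x*y^4*z + x^2*y^3 + y^5 + y^3*z^2 + x*y^2*z - x^2*y - 5*y^3 - y*z^2 + 5*y
trace(b^3 a b^-3 a^-1) = trace(b^-2 a^-1 b^3 a) trace(b) - trace(b^-2 a^-1 b^3 a b)  (eliminate b^-1) = -x*y^5*z + x^2*y^4 + y^6 + y^4*z^2 + 2*x*y^3*z - 2*x^2*y^2 - 6*y^4 - 2*y^2*z^2 - x*y*z + x^2 + 9*y^2 + z^2 - 2
trace(a^-2 b^3 a b^-3 a^-1) = trace(b^3 a b^-3 a^-2) trace(a) - trace(b^3 a b^-3 a^-1)  (eliminate a^-1) = -x^3*y^5*z + x^4*y^4 + x^2*y^6 + x^2*y^4*z^2 + 2*x^3*y^3*z + x*y^5*z - 2*x^4*y^2 - 7*x^2*y^4 - 2*x^2*y^2*z^2 - y^6 - y^4*z^2 - x^3*y*z - 2*x*y^3*z + x^4 + 11*x^2*y^2 + x^2*z^2 + 6*y^4 + 2*y^2*z^2 + x*y*z - 4*x^2 - 9*y^2 - z^2 + 2
trace(b a b^-3 a^-4 b^2) = trace(a^-2 b^3 a b^-3 a^-1) trace(a) - trace(a^-2 b^3 a b^-3)  (eliminate a^-1) = -x^4*y^5*z + x^5*y^4 + x^3*y^6 + x^3*y^4*z^2 + 2*x^4*y^3*z + 2*x^2*y^5*z - 2*x^5*y^2 - 8*x^3*y^4 - 2*x^3*y^2*z^2 - 2*x*y^6 - 2*x*y^4*z^2 - x^4*y*z - 4*x^2*y^3*z + x^5 + 13*x^3*y^2 + x^3*z^2 + 12*x*y^4 + 4*x*y^2*z^2 + 2*x^2*y*z - 5*x^3 - 18*x*y^2 - 2*x*z^2 + 5*x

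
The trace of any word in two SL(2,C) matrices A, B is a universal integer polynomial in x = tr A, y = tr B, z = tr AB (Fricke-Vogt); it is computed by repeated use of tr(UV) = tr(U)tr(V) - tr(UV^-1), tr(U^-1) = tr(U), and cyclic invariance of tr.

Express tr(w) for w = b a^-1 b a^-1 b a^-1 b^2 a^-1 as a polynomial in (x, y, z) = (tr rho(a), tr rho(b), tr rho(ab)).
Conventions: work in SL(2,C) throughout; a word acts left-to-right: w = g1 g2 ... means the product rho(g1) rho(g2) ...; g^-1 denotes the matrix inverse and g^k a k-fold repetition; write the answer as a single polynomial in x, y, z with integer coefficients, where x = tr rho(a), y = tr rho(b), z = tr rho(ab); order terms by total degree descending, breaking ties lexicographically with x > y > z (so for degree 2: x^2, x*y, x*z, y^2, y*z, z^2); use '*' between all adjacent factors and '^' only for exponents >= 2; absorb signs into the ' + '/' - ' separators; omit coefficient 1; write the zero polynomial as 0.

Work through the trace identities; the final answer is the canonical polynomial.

so tr(b^2) = tr(b) tr(b) - tr(1) = y^2 - 2
tr(b^3) = tr(b) tr(b^2) - tr(b) = y^3 - 3*y
tr(b^4) = tr(b) tr(b^3) - tr(b^2) = y^4 - 4*y^2 + 2
tr(b^5) = tr(b) tr(b^4) - tr(b^3) = y^5 - 5*y^3 + 5*y
so tr(b a b) = tr(b) tr(a b) - tr(a) = y*z - x
tr(b a b^2) = tr(b) tr(b a b) - tr(b a) = y^2*z - x*y - z
tr(b^2 a b^2) = tr(b) tr(b a b^2) - tr(b a b) = y^3*z - x*y^2 - 2*y*z + x
so tr(b^5 a) = tr(b) tr(b^2 a b^2) - tr(b^2 a b) = y^4*z - x*y^3 - 3*y^2*z + 2*x*y + z
so tr(b^4 a^-1 b) = tr(b^5) tr(a) - tr(b^5 a) = x*y^5 - y^4*z - 4*x*y^3 + 3*y^2*z + 3*x*y - z
so tr(a b a b) = tr(b a) tr(b a) - tr(1) = z^2 - 2
reduce: tr(a b a) = tr(a) tr(b a) - tr(b) = x*z - y
tr(b a b a b) = tr(b) tr(a b a b) - tr(a b a) = y*z^2 - x*z - y
reduce: tr(b a b a b^2) = tr(b) tr(b a b a b) - tr(b a b a) = y^2*z^2 - x*y*z - y^2 - z^2 + 2
tr(b a b^4 a) = tr(b) tr(b a b a b^2) - tr(b a b a b) = y^3*z^2 - x*y^2*z - y^3 - 2*y*z^2 + x*z + 3*y
tr(b^4 a^-1 b a) = tr(b a b^4) tr(a) - tr(b a b^4 a) = x*y^4*z - x^2*y^3 - y^3*z^2 - 2*x*y^2*z + 2*x^2*y + y^3 + 2*y*z^2 - 3*y
reduce: tr(b^3 a^-1 b a^-1 b) = tr(b^4 a^-1 b) tr(a) - tr(b^4 a^-1 b a) = x^2*y^5 - 2*x*y^4*z - 3*x^2*y^3 + y^3*z^2 + 5*x*y^2*z + x^2*y - y^3 - 2*y*z^2 - x*z + 3*y
reduce: tr(a b^2 a) = tr(a) tr(b^2 a) - tr(b^2) = x*y*z - x^2 - y^2 + 2
tr(a b^2 a b^2) = tr(b) tr(a b^2 a b) - tr(a b^2 a) = y^2*z^2 - 2*x*y*z + x^2 - 2
reduce: tr(b a b^3 a b) = tr(b) tr(a b^2 a b^2) - tr(a b^2 a b) = y^3*z^2 - 2*x*y^2*z + x^2*y - y*z^2 + x*z - y
reduce: tr(a b a b a b) = tr(b a) tr(b a b a) - tr(b^-1 a^-1) = z^3 - 3*z
so tr(a b a b a) = tr(a) tr(b a b a) - tr(b a b) = x*z^2 - y*z - x
reduce: tr(b a b a b a b) = tr(b) tr(a b a b a b) - tr(a b a b a) = y*z^3 - x*z^2 - 2*y*z + x
so tr(b a b^3 a b a) = tr(b) tr(b a b a b a b) - tr(b a b a b a) = y^2*z^3 - x*y*z^2 - 2*y^2*z - z^3 + x*y + 3*z
tr(b a^-1 b a b^3 a) = tr(b a b^3 a b) tr(a) - tr(b a b^3 a b a) = x*y^3*z^2 - 2*x^2*y^2*z - y^2*z^3 + x^3*y + x^2*z + 2*y^2*z + z^3 - 2*x*y - 3*z
tr(b^3 a^-1 b a^-1 b a) = tr(b a^-1 b a b^3) tr(a) - tr(b a^-1 b a b^3 a) = x^2*y^4*z - x^3*y^3 - 2*x*y^3*z^2 + y^2*z^3 + x^3*y + x*y^3 + 2*x*y*z^2 - x^2*z - 2*y^2*z - z^3 - x*y + 3*z
tr(b a^-1 b a^-1 b a^-1 b^2) = tr(b^3 a^-1 b a^-1 b) tr(a) - tr(b^3 a^-1 b a^-1 b a) = x^3*y^5 - 3*x^2*y^4*z - 2*x^3*y^3 + 3*x*y^3*z^2 + 5*x^2*y^2*z - y^2*z^3 - 2*x*y^3 - 4*x*y*z^2 + 2*y^2*z + z^3 + 4*x*y - 3*z
tr(b^2 a b^2 a^-1 b) = tr(b^3 a b^2) tr(a) - tr(b^3 a b^2 a) = x*y^4*z - x^2*y^3 - y^3*z^2 - x*y^2*z + x^2*y + y*z^2 + y
so tr(a b a^2) = tr(a) tr(a b a) - tr(a b) = x^2*z - x*y - z
so tr(a b^2 a b a) = tr(b) tr(a b a^2 b) - tr(a b a^2) = x*y*z^2 - x^2*z - y^2*z + z
tr(b a b^2 a b^2 a) = tr(b) tr(a b^2 a b a b) - tr(a b^2 a b a) = y^2*z^3 - 2*x*y*z^2 + x^2*z - y^2*z + x*y - z
reduce: tr(b^2 a b^2 a^-1 b a) = tr(b a b^2 a b^2) tr(a) - tr(b a b^2 a b^2 a) = x*y^3*z^2 - 2*x^2*y^2*z - y^2*z^3 + x^3*y + x*y*z^2 + y^2*z - 2*x*y + z
reduce: tr(b a^-1 b a^-1 b^2 a b) = tr(b^2 a b^2 a^-1 b) tr(a) - tr(b^2 a b^2 a^-1 b a) = x^2*y^4*z - x^3*y^3 - 2*x*y^3*z^2 + x^2*y^2*z + y^2*z^3 - y^2*z + 3*x*y - z
so tr(b a^-1 b^2 a b a b) = tr(b^2 a b a b^2) tr(a) - tr(b^2 a b a b^2 a) = x*y^3*z^2 - x^2*y^2*z - y^2*z^3 - x*y^3 + y^2*z + 2*x*y + z
so tr(a b a b a b a b) = tr(a b a b) tr(a b a b) - tr(1) = z^4 - 4*z^2 + 2
reduce: tr(a b a b a b a) = tr(a) tr(b a b a b a) - tr(b a b a b) = x*z^3 - y*z^2 - 2*x*z + y
reduce: tr(b^2 a b a b a b a) = tr(b) tr(a b a b a b a b) - tr(a b a b a b a) = y*z^4 - x*z^3 - 3*y*z^2 + 2*x*z + y
tr(b a^-1 b^2 a b a b a) = tr(b^2 a b a b a b) tr(a) - tr(b^2 a b a b a b a) = x*y^2*z^3 - x^2*y*z^2 - y*z^4 - 2*x*y^2*z + x^2*y + 3*y*z^2 + x*z - y
so tr(b a^-1 b a^-1 b^2 a b a) = tr(b a^-1 b^2 a b a b) tr(a) - tr(b a^-1 b^2 a b a b a) = x^2*y^3*z^2 - x^3*y^2*z - 2*x*y^2*z^3 - x^2*y^3 + x^2*y*z^2 + y*z^4 + 3*x*y^2*z + x^2*y - 3*y*z^2 + y
so tr(b a^-1 b a^-1 b a^-1 b^2 a) = tr(b a^-1 b a^-1 b^2 a b) tr(a) - tr(b a^-1 b a^-1 b^2 a b a) = x^3*y^4*z - x^4*y^3 - 3*x^2*y^3*z^2 + 2*x^3*y^2*z + 3*x*y^2*z^3 + x^2*y^3 - x^2*y*z^2 - y*z^4 - 4*x*y^2*z + 2*x^2*y + 3*y*z^2 - x*z - y
so tr(b a^-1 b a^-1 b a^-1 b^2 a^-1) = tr(b a^-1 b a^-1 b a^-1 b^2) tr(a) - tr(b a^-1 b a^-1 b a^-1 b^2 a) = x^4*y^5 - 4*x^3*y^4*z - x^4*y^3 + 6*x^2*y^3*z^2 + 3*x^3*y^2*z - 4*x*y^2*z^3 - 3*x^2*y^3 - 3*x^2*y*z^2 + y*z^4 + 6*x*y^2*z + x*z^3 + 2*x^2*y - 3*y*z^2 - 2*x*z + y

x^4*y^5 - 4*x^3*y^4*z - x^4*y^3 + 6*x^2*y^3*z^2 + 3*x^3*y^2*z - 4*x*y^2*z^3 - 3*x^2*y^3 - 3*x^2*y*z^2 + y*z^4 + 6*x*y^2*z + x*z^3 + 2*x^2*y - 3*y*z^2 - 2*x*z + y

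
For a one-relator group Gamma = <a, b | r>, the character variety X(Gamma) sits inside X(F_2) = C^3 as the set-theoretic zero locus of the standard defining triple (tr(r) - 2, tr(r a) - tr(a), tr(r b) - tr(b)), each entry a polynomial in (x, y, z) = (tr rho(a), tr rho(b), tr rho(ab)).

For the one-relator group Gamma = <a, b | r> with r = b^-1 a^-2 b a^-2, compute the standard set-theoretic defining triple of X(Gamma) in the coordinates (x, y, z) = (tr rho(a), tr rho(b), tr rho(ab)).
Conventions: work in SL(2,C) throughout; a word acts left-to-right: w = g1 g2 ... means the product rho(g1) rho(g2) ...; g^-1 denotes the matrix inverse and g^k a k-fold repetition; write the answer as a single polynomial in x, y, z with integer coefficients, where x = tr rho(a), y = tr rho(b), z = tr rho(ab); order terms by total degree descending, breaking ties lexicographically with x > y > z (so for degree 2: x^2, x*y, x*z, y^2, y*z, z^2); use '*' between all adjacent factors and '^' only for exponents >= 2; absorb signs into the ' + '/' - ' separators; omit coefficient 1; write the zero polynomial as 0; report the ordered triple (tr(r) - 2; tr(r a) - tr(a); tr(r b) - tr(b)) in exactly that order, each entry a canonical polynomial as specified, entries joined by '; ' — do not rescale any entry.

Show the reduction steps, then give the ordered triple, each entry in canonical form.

tr(a^-1) = tr(a) = x
tr(b a b) = tr(b) tr(a b) - tr(a)   [square of b] = y*z - x
use: tr(b a b a) = tr(a b) tr(a b) - tr(1)   [split at a repeated a] = z^2 - 2
tr(a^-1 b a b) = tr(b a b) tr(a) - tr(b a b a)   [inverse elimination on a] = x*y*z - x^2 - z^2 + 2
use: tr(b^-1 a^-1 b a) = tr(a^-1 b a) tr(b) - tr(a^-1 b a b)   [inverse elimination on b] = -x*y*z + x^2 + y^2 + z^2 - 2
tr(a^-1 b a^-1 b^-1) = tr(b^-1 a^-1 b) tr(a) - tr(b^-1 a^-1 b a)   [inverse elimination on a] = x*y*z - y^2 - z^2 + 2
tr(b^-1 a^-2 b a^-1) = tr(a^-1 b a^-1 b^-1) tr(a) - tr(a^-1 b a^-1 b^-1 a)   [inverse elimination on a] = x^2*y*z - x*y^2 - x*z^2 + x
use: tr(a^-2) = tr(a^-1) tr(a) - tr(1)   [inverse elimination on a] = x^2 - 2
use: tr(b^-1 a^-2 b a^-2) = tr(b^-1 a^-2 b a^-1) tr(a) - tr(b^-1 a^-2 b)   [inverse elimination on a] = x^3*y*z - x^2*y^2 - x^2*z^2 + 2
tr(b a^-1) = tr(b) tr(a) - tr(b a) = x*y - z
use: tr(a^-2 b) = tr(b a^-1) tr(a) - tr(b) = x^2*y - x*z - y
tr(a^-3 b) = tr(a^-2 b) tr(a) - tr(a^-2 b a) = x^3*y - x^2*z - 2*x*y + z
use: tr(a^-2 b a^-2) = tr(a^-3 b) tr(a) - tr(a^-3 b a) = x^4*y - x^3*z - 3*x^2*y + 2*x*z + y
assemble the triple (tr(r) - 2; tr(r a) - x; tr(r b) - y)

x^3*y*z - x^2*y^2 - x^2*z^2; x^2*y*z - x*y^2 - x*z^2; x^4*y - x^3*z - 3*x^2*y + 2*x*z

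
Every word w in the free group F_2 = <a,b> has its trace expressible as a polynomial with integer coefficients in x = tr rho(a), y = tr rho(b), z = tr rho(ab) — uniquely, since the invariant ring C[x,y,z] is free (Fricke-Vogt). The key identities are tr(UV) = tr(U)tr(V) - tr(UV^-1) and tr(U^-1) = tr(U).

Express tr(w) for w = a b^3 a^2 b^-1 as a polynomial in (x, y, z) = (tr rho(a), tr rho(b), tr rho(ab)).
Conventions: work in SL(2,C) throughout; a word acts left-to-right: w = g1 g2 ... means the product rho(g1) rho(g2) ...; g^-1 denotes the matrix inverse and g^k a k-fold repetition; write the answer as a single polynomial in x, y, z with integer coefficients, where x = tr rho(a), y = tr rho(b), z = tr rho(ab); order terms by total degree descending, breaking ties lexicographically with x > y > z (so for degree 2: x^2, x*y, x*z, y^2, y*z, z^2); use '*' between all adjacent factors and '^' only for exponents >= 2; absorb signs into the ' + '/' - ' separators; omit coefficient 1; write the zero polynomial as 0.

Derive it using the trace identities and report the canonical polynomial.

next, tr(b^2 a) = tr(b) tr(a b) - tr(a)   [square of b] = y*z - x
next, tr(b^2) = tr(b) tr(b) - tr(1)   [square of b] = y^2 - 2
tr(a b^2 a) = tr(a) tr(b^2 a) - tr(b^2)   [square of a] = x*y*z - x^2 - y^2 + 2
tr(b a^3 b) = tr(a) tr(a b^2 a) - tr(a b^2)   [square of a] = x^2*y*z - x^3 - x*y^2 - y*z + 3*x
tr(a b a) = tr(a) tr(b a) - tr(b)   [square of a] = x*z - y
tr(b a^3) = tr(a) tr(a b a) - tr(a b)   [square of a] = x^2*z - x*y - z
next, tr(a b^3 a^2) = tr(b) tr(b a^3 b) - tr(b a^3)   [square of b] = x^2*y^2*z - x^3*y - x*y^3 - x^2*z - y^2*z + 4*x*y + z
and tr(a b a b) = tr(b a) tr(b a) - tr(1)   [split at a repeated b] = z^2 - 2
tr(b a b^2 a) = tr(b) tr(a b a b) - tr(a b a)   [square of b] = y*z^2 - x*z - y
tr(b a b^2) = tr(b) tr(a b^2) - tr(a b)   [square of b] = y^2*z - x*y - z
tr(a^2 b a b^2) = tr(a) tr(b a b^2 a) - tr(b a b^2)   [square of a] = x*y*z^2 - x^2*z - y^2*z + z
tr(a^2 b a b) = tr(a) tr(b a b a) - tr(b a b)   [square of a] = x*z^2 - y*z - x
and tr(a b^3 a^2 b) = tr(b) tr(a^2 b a b^2) - tr(a^2 b a b)   [square of b] = x*y^2*z^2 - x^2*y*z - y^3*z - x*z^2 + 2*y*z + x
tr(a b^3 a^2 b^-1) = tr(a b^3 a^2) tr(b) - tr(a b^3 a^2 b)   [inverse elimination on b] = x^2*y^3*z - x^3*y^2 - x*y^4 - x*y^2*z^2 + 4*x*y^2 + x*z^2 - y*z - x

x^2*y^3*z - x^3*y^2 - x*y^4 - x*y^2*z^2 + 4*x*y^2 + x*z^2 - y*z - x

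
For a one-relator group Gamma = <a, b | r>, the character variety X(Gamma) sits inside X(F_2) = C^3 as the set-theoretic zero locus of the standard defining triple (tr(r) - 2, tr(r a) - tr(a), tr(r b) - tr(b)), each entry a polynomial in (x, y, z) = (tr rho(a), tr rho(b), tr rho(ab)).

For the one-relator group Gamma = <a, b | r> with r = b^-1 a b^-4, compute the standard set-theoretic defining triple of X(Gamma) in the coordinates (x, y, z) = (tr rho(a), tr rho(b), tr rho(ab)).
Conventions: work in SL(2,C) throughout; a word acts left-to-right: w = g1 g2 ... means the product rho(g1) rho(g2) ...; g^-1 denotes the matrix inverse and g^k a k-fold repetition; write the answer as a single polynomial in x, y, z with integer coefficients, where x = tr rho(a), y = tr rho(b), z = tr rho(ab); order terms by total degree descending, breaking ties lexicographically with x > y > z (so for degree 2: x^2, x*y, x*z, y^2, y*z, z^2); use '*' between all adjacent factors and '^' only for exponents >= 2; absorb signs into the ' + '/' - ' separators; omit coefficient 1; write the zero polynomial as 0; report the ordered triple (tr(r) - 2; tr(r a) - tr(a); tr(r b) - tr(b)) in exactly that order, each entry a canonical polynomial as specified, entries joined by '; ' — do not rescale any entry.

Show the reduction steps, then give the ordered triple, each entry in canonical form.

x*y^5 - y^4*z - 4*x*y^3 + 3*y^2*z + 3*x*y - z - 2; x^2*y^5 - 2*x*y^4*z - 3*x^2*y^3 + y^3*z^2 + 5*x*y^2*z + x^2*y - y^3 - 2*y*z^2 - x*z - x + 3*y; x*y^4 - y^3*z - 3*x*y^2 + 2*y*z + x - y

tr(b^-1 a) = tr(a)*tr(b) - tr(a b)   [inverse elimination on b] = x*y - z
next, tr(b^-2 a) = tr(b^-1 a)*tr(b) - tr(b^-1 a b)   [inverse elimination on b] = x*y^2 - y*z - x
tr(b^-1 a b^-2) = tr(b^-2 a)*tr(b) - tr(b^-2 a b)   [inverse elimination on b] = x*y^3 - y^2*z - 2*x*y + z
and tr(b^-2 a b^-2) = tr(b^-1 a b^-2)*tr(b) - tr(b^-1 a b^-1)   [inverse elimination on b] = x*y^4 - y^3*z - 3*x*y^2 + 2*y*z + x
tr(b^-1 a b^-4) = tr(b^-2 a b^-2)*tr(b) - tr(b^-2 a b^-1)   [inverse elimination on b] = x*y^5 - y^4*z - 4*x*y^3 + 3*y^2*z + 3*x*y - z
tr(a^2) = tr(a)*tr(a) - tr(1) = x^2 - 2
next, tr(a^2 b) = tr(a)*tr(b a) - tr(b) = x*z - y
tr(a b^-1 a) = tr(a^2)*tr(b) - tr(a^2 b) = x^2*y - x*z - y
tr(a b a b) = tr(a b)*tr(a b) - tr(1) = z^2 - 2
and tr(a b^-1 a b) = tr(a b a)*tr(b) - tr(a b a b) = x*y*z - y^2 - z^2 + 2
tr(a b^-1 a b^-1) = tr(a b^-1 a)*tr(b) - tr(a b^-1 a b) = x^2*y^2 - 2*x*y*z + z^2 - 2
and tr(b^-1 a b^-1 a b^-1) = tr(a b^-1 a b^-1)*tr(b) - tr(a b^-1 a) = x^2*y^3 - 2*x*y^2*z - x^2*y + y*z^2 + x*z - y
tr(b^-2 a b^-1 a b^-1) = tr(b^-1 a b^-1 a b^-1)*tr(b) - tr(b^-1 a b^-1 a) = x^2*y^4 - 2*x*y^3*z - 2*x^2*y^2 + y^2*z^2 + 3*x*y*z - y^2 - z^2 + 2
tr(b^-1 a b^-4 a) = tr(b^-2 a b^-1 a b^-1)*tr(b) - tr(b^-2 a b^-1 a) = x^2*y^5 - 2*x*y^4*z - 3*x^2*y^3 + y^3*z^2 + 5*x*y^2*z + x^2*y - y^3 - 2*y*z^2 - x*z + 3*y
assemble the triple (tr(r) - 2; tr(r a) - x; tr(r b) - y)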